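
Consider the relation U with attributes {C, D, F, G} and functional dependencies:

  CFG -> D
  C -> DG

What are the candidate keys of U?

CF

Attributes C, F never appear on any right-hand side, so every candidate key must contain {C, F}.
{C, F}⁺ = {C, D, F, G}, which is all of the schema, so {C, F} is the only candidate key.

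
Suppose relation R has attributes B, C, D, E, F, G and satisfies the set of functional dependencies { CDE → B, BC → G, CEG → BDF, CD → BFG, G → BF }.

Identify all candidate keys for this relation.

{B, C, E}; {C, D, E}; {C, E, G}

Attributes C, E never appear on any right-hand side, so every candidate key must contain {C, E}.
{C, E}⁺ = {C, E}, which is not all of the schema, so we must add further attributes.
{B, C, E}⁺: BC→G adds G; CEG→BDF adds D, F → {B, C, D, E, F, G}.
{C, D, E}⁺: CDE→B adds B; BC→G adds G; CEG→BDF adds F → {B, C, D, E, F, G}.
{C, E, G}⁺: CEG→BDF adds B, D, F → {B, C, D, E, F, G}.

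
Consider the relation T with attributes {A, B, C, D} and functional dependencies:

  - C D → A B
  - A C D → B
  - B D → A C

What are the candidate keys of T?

{B, D}, {C, D}

Attribute D never appears on the right-hand side of any dependency, so D must belong to every candidate key.
{D}⁺ = {D}, which is not all of the schema, so we must add further attributes.
{B, D}⁺: BD→AC adds A, C → {A, B, C, D}.
{C, D}⁺: CD→AB adds A, B → {A, B, C, D}.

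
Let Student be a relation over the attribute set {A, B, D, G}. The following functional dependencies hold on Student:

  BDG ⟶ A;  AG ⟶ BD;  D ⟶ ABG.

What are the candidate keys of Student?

{D}⁺: D→ABG adds A, B, G → {A, B, D, G}.
{A, G}⁺: AG→BD adds B, D → {A, B, D, G}. Minimal: {G}⁺ = {G}; {A}⁺ = {A} — none reach the full schema.
Any other superkey contains one of these as a subset, so there are no further candidate keys.

D, AG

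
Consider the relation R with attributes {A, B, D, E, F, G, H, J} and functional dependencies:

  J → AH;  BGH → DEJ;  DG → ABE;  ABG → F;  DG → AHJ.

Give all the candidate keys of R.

Attribute G never appears on the right-hand side of any dependency, so G must belong to every candidate key.
{G}⁺ = {G}, which is not all of the schema, so we must add further attributes.
{D, G}⁺: DG→ABE adds A, B, E; ABG→F adds F; DG→AHJ adds H, J → {A, B, D, E, F, G, H, J}. Minimal: {G}⁺ = {G}; {D}⁺ = {D} — none reach the full schema.
{B, G, H}⁺: BGH→DEJ adds D, E, J; DG→ABE adds A; ABG→F adds F → {A, B, D, E, F, G, H, J}. Minimal: {G, H}⁺ = {G, H}; {B, H}⁺ = {B, H}; {B, G}⁺ = {B, G} — none reach the full schema.
{B, G, J}⁺: J→AH adds A, H; BGH→DEJ adds D, E; ABG→F adds F → {A, B, D, E, F, G, H, J}. Minimal: {G, J}⁺ = {A, G, H, J}; {B, J}⁺ = {A, B, H, J}; {B, G}⁺ = {B, G} — none reach the full schema.
Any other superkey contains one of these as a subset, so there are no further candidate keys.

DG, BGH, BGJ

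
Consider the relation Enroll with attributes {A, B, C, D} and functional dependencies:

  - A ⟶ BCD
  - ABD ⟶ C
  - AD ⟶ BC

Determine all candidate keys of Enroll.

Attribute A never appears on the right-hand side of any dependency, so A must belong to every candidate key.
{A}⁺ = {A, B, C, D}, which is all of the schema, so {A} is the only candidate key.

{A}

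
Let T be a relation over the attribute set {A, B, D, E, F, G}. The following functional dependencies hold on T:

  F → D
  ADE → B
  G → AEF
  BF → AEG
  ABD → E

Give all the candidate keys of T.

{G}⁺: G→AEF adds A, E, F; F→D adds D; ADE→B adds B → {A, B, D, E, F, G}.
{B, F}⁺: F→D adds D; BF→AEG adds A, E, G → {A, B, D, E, F, G}.
{A, E, F}⁺: F→D adds D; ADE→B adds B; BF→AEG adds G → {A, B, D, E, F, G}.

{G}; {B, F}; {A, E, F}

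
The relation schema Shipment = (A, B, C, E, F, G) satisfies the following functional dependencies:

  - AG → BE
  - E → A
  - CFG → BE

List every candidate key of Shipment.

Attributes C, F, G never appear on any right-hand side, so every candidate key must contain {C, F, G}.
{C, F, G}⁺ = {A, B, C, E, F, G}, which is all of the schema, so {C, F, G} is the only candidate key.

CFG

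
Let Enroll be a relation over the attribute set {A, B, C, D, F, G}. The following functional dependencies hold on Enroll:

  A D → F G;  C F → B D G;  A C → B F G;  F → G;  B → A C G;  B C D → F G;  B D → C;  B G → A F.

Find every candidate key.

(B); (A, C); (C, F)

{B}⁺: B→ACG adds A, C, G; BG→AF adds F; CF→BDG adds D → {A, B, C, D, F, G}.
{A, C}⁺: AC→BFG adds B, F, G; CF→BDG adds D → {A, B, C, D, F, G}.
{C, F}⁺: CF→BDG adds B, D, G; B→ACG adds A → {A, B, C, D, F, G}.
Any other superkey contains one of these as a subset, so there are no further candidate keys.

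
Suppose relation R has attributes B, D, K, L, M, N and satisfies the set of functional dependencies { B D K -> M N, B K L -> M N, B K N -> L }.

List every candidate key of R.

{B, D, K}

Attributes B, D, K never appear on any right-hand side, so every candidate key must contain {B, D, K}.
{B, D, K}⁺ = {B, D, K, L, M, N}, which is all of the schema, so {B, D, K} is the only candidate key.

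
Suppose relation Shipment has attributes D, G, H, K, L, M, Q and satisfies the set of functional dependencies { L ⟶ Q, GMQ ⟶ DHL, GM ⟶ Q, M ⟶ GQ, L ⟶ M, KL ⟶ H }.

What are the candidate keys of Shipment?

{K, L}, {K, M}

Attribute K never appears on the right-hand side of any dependency, so K must belong to every candidate key.
{K}⁺ = {K}, which is not all of the schema, so we must add further attributes.
{K, L}⁺: L→Q adds Q; L→M adds M; KL→H adds H; M→GQ adds G; GMQ→DHL adds D → {D, G, H, K, L, M, Q}. Minimal: {L}⁺ = {D, G, H, L, M, Q}; {K}⁺ = {K} — none reach the full schema.
{K, M}⁺: M→GQ adds G, Q; GMQ→DHL adds D, H, L → {D, G, H, K, L, M, Q}. Minimal: {M}⁺ = {D, G, H, L, M, Q}; {K}⁺ = {K} — none reach the full schema.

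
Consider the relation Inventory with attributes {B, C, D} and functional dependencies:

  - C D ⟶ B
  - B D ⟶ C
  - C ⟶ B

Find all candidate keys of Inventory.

Attribute D never appears on the right-hand side of any dependency, so D must belong to every candidate key.
{D}⁺ = {D}, which is not all of the schema, so we must add further attributes.
{B, D}⁺: BD→C adds C → {B, C, D}. Minimal: {D}⁺ = {D}; {B}⁺ = {B} — none reach the full schema.
{C, D}⁺: CD→B adds B → {B, C, D}. Minimal: {D}⁺ = {D}; {C}⁺ = {B, C} — none reach the full schema.

BD, CD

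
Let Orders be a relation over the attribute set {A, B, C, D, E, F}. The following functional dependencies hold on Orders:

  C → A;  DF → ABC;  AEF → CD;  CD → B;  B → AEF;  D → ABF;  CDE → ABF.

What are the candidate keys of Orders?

{B}⁺: B→AEF adds A, E, F; AEF→CD adds C, D → {A, B, C, D, E, F}.
{D}⁺: D→ABF adds A, B, F; DF→ABC adds C; B→AEF adds E → {A, B, C, D, E, F}.
{A, E, F}⁺: AEF→CD adds C, D; CD→B adds B → {A, B, C, D, E, F}. Minimal: {E, F}⁺ = {E, F}; {A, F}⁺ = {A, F}; {A, E}⁺ = {A, E} — none reach the full schema.
{C, E, F}⁺: C→A adds A; AEF→CD adds D; CD→B adds B → {A, B, C, D, E, F}. Minimal: {E, F}⁺ = {E, F}; {C, F}⁺ = {A, C, F}; {C, E}⁺ = {A, C, E} — none reach the full schema.
Any other superkey contains one of these as a subset, so there are no further candidate keys.

{B}, {D}, {A, E, F}, {C, E, F}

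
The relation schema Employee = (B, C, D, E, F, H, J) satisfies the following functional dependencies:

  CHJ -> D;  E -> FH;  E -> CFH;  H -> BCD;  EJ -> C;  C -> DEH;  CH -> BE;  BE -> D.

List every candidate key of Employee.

Attribute J never appears on the right-hand side of any dependency, so J must belong to every candidate key.
{J}⁺ = {J}, which is not all of the schema, so we must add further attributes.
{C, J}⁺: C→DEH adds D, E, H; CH→BE adds B; E→FH adds F → {B, C, D, E, F, H, J}. Minimal: {J}⁺ = {J}; {C}⁺ = {B, C, D, E, F, H} — none reach the full schema.
{E, J}⁺: E→FH adds F, H; E→CFH adds C; H→BCD adds B, D → {B, C, D, E, F, H, J}. Minimal: {J}⁺ = {J}; {E}⁺ = {B, C, D, E, F, H} — none reach the full schema.
{H, J}⁺: H→BCD adds B, C, D; C→DEH adds E; E→FH adds F → {B, C, D, E, F, H, J}. Minimal: {J}⁺ = {J}; {H}⁺ = {B, C, D, E, F, H} — none reach the full schema.
Any other superkey contains one of these as a subset, so there are no further candidate keys.

(C, J), (E, J), (H, J)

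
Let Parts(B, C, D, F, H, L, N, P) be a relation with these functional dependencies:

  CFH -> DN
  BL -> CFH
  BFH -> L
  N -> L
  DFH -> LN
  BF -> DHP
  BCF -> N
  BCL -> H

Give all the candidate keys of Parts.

Attribute B never appears on the right-hand side of any dependency, so B must belong to every candidate key.
{B}⁺ = {B}, which is not all of the schema, so we must add further attributes.
{B, F}⁺: BF→DHP adds D, H, P; BFH→L adds L; DFH→LN adds N; BL→CFH adds C → {B, C, D, F, H, L, N, P}. Minimal: {F}⁺ = {F}; {B}⁺ = {B} — none reach the full schema.
{B, L}⁺: BL→CFH adds C, F, H; BF→DHP adds D, P; BCF→N adds N → {B, C, D, F, H, L, N, P}. Minimal: {L}⁺ = {L}; {B}⁺ = {B} — none reach the full schema.
{B, N}⁺: N→L adds L; BL→CFH adds C, F, H; BF→DHP adds D, P → {B, C, D, F, H, L, N, P}. Minimal: {N}⁺ = {L, N}; {B}⁺ = {B} — none reach the full schema.

{B, F}; {B, L}; {B, N}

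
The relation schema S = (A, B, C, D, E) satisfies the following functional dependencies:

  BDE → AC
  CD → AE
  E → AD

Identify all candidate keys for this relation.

(B, E); (B, C, D)

Attribute B never appears on the right-hand side of any dependency, so B must belong to every candidate key.
{B}⁺ = {B}, which is not all of the schema, so we must add further attributes.
{B, E}⁺: E→AD adds A, D; BDE→AC adds C → {A, B, C, D, E}.
{B, C, D}⁺: CD→AE adds A, E → {A, B, C, D, E}.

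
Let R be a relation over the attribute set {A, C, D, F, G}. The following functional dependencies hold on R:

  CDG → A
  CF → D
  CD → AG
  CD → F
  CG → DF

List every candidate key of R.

Attribute C never appears on the right-hand side of any dependency, so C must belong to every candidate key.
{C}⁺ = {C}, which is not all of the schema, so we must add further attributes.
{C, D}⁺: CD→AG adds A, G; CD→F adds F → {A, C, D, F, G}.
{C, F}⁺: CF→D adds D; CD→AG adds A, G → {A, C, D, F, G}.
{C, G}⁺: CG→DF adds D, F; CDG→A adds A → {A, C, D, F, G}.
Any other superkey contains one of these as a subset, so there are no further candidate keys.

CD, CF, CG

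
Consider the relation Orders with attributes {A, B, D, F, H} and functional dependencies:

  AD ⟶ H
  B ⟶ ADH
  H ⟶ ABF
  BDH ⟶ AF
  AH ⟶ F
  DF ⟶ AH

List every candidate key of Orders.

B, H, AD, DF

{B}⁺: B→ADH adds A, D, H; H→ABF adds F → {A, B, D, F, H}.
{H}⁺: H→ABF adds A, B, F; B→ADH adds D → {A, B, D, F, H}.
{A, D}⁺: AD→H adds H; H→ABF adds B, F → {A, B, D, F, H}. Minimal: {D}⁺ = {D}; {A}⁺ = {A} — none reach the full schema.
{D, F}⁺: DF→AH adds A, H; H→ABF adds B → {A, B, D, F, H}. Minimal: {F}⁺ = {F}; {D}⁺ = {D} — none reach the full schema.
Any other superkey contains one of these as a subset, so there are no further candidate keys.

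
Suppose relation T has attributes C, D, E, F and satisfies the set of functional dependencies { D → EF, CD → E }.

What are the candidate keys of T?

{C, D}

Attributes C, D never appear on any right-hand side, so every candidate key must contain {C, D}.
{C, D}⁺ = {C, D, E, F}, which is all of the schema, so {C, D} is the only candidate key.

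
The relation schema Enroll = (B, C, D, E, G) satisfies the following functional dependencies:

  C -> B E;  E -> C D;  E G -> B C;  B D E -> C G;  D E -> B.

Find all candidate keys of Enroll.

{C}, {E}

{C}⁺: C→BE adds B, E; E→CD adds D; BDE→CG adds G → {B, C, D, E, G}.
{E}⁺: E→CD adds C, D; DE→B adds B; BDE→CG adds G → {B, C, D, E, G}.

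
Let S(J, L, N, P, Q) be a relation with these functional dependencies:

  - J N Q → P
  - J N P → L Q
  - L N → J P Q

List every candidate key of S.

Attribute N never appears on the right-hand side of any dependency, so N must belong to every candidate key.
{N}⁺ = {N}, which is not all of the schema, so we must add further attributes.
{L, N}⁺: LN→JPQ adds J, P, Q → {J, L, N, P, Q}. Minimal: {N}⁺ = {N}; {L}⁺ = {L} — none reach the full schema.
{J, N, P}⁺: JNP→LQ adds L, Q → {J, L, N, P, Q}. Minimal: {N, P}⁺ = {N, P}; {J, P}⁺ = {J, P}; {J, N}⁺ = {J, N} — none reach the full schema.
{J, N, Q}⁺: JNQ→P adds P; JNP→LQ adds L → {J, L, N, P, Q}. Minimal: {N, Q}⁺ = {N, Q}; {J, Q}⁺ = {J, Q}; {J, N}⁺ = {J, N} — none reach the full schema.
Any other superkey contains one of these as a subset, so there are no further candidate keys.

LN; JNP; JNQ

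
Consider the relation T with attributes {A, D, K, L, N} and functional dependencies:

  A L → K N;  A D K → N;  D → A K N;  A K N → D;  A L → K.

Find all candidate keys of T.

Attribute L never appears on the right-hand side of any dependency, so L must belong to every candidate key.
{L}⁺ = {L}, which is not all of the schema, so we must add further attributes.
{A, L}⁺: AL→KN adds K, N; AKN→D adds D → {A, D, K, L, N}. Minimal: {L}⁺ = {L}; {A}⁺ = {A} — none reach the full schema.
{D, L}⁺: D→AKN adds A, K, N → {A, D, K, L, N}. Minimal: {L}⁺ = {L}; {D}⁺ = {A, D, K, N} — none reach the full schema.
Any other superkey contains one of these as a subset, so there are no further candidate keys.

{A, L}, {D, L}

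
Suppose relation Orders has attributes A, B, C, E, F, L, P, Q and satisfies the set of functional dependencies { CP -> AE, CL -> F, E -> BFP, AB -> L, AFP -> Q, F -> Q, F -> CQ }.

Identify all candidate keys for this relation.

{E}, {C, P}, {F, P}

{E}⁺: E→BFP adds B, F, P; F→Q adds Q; F→CQ adds C; CP→AE adds A; AB→L adds L → {A, B, C, E, F, L, P, Q}.
{C, P}⁺: CP→AE adds A, E; E→BFP adds B, F; AB→L adds L; AFP→Q adds Q → {A, B, C, E, F, L, P, Q}. Minimal: {P}⁺ = {P}; {C}⁺ = {C} — none reach the full schema.
{F, P}⁺: F→Q adds Q; F→CQ adds C; CP→AE adds A, E; E→BFP adds B; AB→L adds L → {A, B, C, E, F, L, P, Q}. Minimal: {P}⁺ = {P}; {F}⁺ = {C, F, Q} — none reach the full schema.
Any other superkey contains one of these as a subset, so there are no further candidate keys.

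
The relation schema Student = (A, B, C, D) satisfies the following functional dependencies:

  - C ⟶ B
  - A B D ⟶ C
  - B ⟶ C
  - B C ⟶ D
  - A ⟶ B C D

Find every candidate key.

Attribute A never appears on the right-hand side of any dependency, so A must belong to every candidate key.
{A}⁺ = {A, B, C, D}, which is all of the schema, so {A} is the only candidate key.

{A}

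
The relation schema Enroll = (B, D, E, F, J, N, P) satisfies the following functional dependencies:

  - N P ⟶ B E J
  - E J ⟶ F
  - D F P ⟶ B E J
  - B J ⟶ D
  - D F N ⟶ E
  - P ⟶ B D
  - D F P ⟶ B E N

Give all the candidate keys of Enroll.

{F, P}; {N, P}; {E, J, P}

Attribute P never appears on the right-hand side of any dependency, so P must belong to every candidate key.
{P}⁺ = {B, D, P}, which is not all of the schema, so we must add further attributes.
{F, P}⁺: P→BD adds B, D; DFP→BEN adds E, N; NP→BEJ adds J → {B, D, E, F, J, N, P}. Minimal: {P}⁺ = {B, D, P}; {F}⁺ = {F} — none reach the full schema.
{N, P}⁺: NP→BEJ adds B, E, J; EJ→F adds F; BJ→D adds D → {B, D, E, F, J, N, P}. Minimal: {P}⁺ = {B, D, P}; {N}⁺ = {N} — none reach the full schema.
{E, J, P}⁺: EJ→F adds F; P→BD adds B, D; DFP→BEN adds N → {B, D, E, F, J, N, P}. Minimal: {J, P}⁺ = {B, D, J, P}; {E, P}⁺ = {B, D, E, P}; {E, J}⁺ = {E, F, J} — none reach the full schema.
Any other superkey contains one of these as a subset, so there are no further candidate keys.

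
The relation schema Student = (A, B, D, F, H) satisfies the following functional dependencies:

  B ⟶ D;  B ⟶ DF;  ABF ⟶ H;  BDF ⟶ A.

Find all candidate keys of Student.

{B}

Attribute B never appears on the right-hand side of any dependency, so B must belong to every candidate key.
{B}⁺ = {A, B, D, F, H}, which is all of the schema, so {B} is the only candidate key.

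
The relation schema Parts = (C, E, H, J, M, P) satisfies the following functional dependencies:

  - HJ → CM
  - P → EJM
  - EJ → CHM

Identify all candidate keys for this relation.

Attribute P never appears on the right-hand side of any dependency, so P must belong to every candidate key.
{P}⁺ = {C, E, H, J, M, P}, which is all of the schema, so {P} is the only candidate key.

{P}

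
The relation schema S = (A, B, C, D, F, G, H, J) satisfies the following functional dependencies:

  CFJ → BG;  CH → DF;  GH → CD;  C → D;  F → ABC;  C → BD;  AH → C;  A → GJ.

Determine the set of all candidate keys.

{A, H}⁺: AH→C adds C; A→GJ adds G, J; CH→DF adds D, F; F→ABC adds B → {A, B, C, D, F, G, H, J}. Minimal: {H}⁺ = {H}; {A}⁺ = {A, G, J} — none reach the full schema.
{C, H}⁺: CH→DF adds D, F; F→ABC adds A, B; A→GJ adds G, J → {A, B, C, D, F, G, H, J}. Minimal: {H}⁺ = {H}; {C}⁺ = {B, C, D} — none reach the full schema.
{F, H}⁺: F→ABC adds A, B, C; C→BD adds D; A→GJ adds G, J → {A, B, C, D, F, G, H, J}. Minimal: {H}⁺ = {H}; {F}⁺ = {A, B, C, D, F, G, J} — none reach the full schema.
{G, H}⁺: GH→CD adds C, D; C→BD adds B; CH→DF adds F; F→ABC adds A; A→GJ adds J → {A, B, C, D, F, G, H, J}. Minimal: {H}⁺ = {H}; {G}⁺ = {G} — none reach the full schema.

{A, H}, {C, H}, {F, H}, {G, H}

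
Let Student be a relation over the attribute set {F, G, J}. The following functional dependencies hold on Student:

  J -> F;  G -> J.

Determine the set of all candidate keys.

Attribute G never appears on the right-hand side of any dependency, so G must belong to every candidate key.
{G}⁺ = {F, G, J}, which is all of the schema, so {G} is the only candidate key.

{G}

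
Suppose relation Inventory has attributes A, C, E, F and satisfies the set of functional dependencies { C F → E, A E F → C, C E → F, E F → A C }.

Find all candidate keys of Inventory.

(C, E), (C, F), (E, F)

{C, E}⁺: CE→F adds F; EF→AC adds A → {A, C, E, F}. Minimal: {E}⁺ = {E}; {C}⁺ = {C} — none reach the full schema.
{C, F}⁺: CF→E adds E; EF→AC adds A → {A, C, E, F}. Minimal: {F}⁺ = {F}; {C}⁺ = {C} — none reach the full schema.
{E, F}⁺: EF→AC adds A, C → {A, C, E, F}. Minimal: {F}⁺ = {F}; {E}⁺ = {E} — none reach the full schema.
Any other superkey contains one of these as a subset, so there are no further candidate keys.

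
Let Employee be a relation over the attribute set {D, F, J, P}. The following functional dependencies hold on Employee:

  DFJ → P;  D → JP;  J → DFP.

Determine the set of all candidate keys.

{D}; {J}

{D}⁺: D→JP adds J, P; J→DFP adds F → {D, F, J, P}.
{J}⁺: J→DFP adds D, F, P → {D, F, J, P}.
Any other superkey contains one of these as a subset, so there are no further candidate keys.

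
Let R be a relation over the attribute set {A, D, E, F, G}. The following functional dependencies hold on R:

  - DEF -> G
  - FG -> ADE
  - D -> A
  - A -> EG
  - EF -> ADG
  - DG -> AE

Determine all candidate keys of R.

(A, F), (D, F), (E, F), (F, G)

Attribute F never appears on the right-hand side of any dependency, so F must belong to every candidate key.
{F}⁺ = {F}, which is not all of the schema, so we must add further attributes.
{A, F}⁺: A→EG adds E, G; EF→ADG adds D → {A, D, E, F, G}.
{D, F}⁺: D→A adds A; A→EG adds E, G → {A, D, E, F, G}.
{E, F}⁺: EF→ADG adds A, D, G → {A, D, E, F, G}.
{F, G}⁺: FG→ADE adds A, D, E → {A, D, E, F, G}.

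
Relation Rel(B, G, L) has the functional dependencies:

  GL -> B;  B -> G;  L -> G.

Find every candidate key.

L

Attribute L never appears on the right-hand side of any dependency, so L must belong to every candidate key.
{L}⁺ = {B, G, L}, which is all of the schema, so {L} is the only candidate key.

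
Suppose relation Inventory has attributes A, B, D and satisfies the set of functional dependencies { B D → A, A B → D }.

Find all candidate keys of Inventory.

{A, B}⁺: AB→D adds D → {A, B, D}.
{B, D}⁺: BD→A adds A → {A, B, D}.
Any other superkey contains one of these as a subset, so there are no further candidate keys.

AB; BD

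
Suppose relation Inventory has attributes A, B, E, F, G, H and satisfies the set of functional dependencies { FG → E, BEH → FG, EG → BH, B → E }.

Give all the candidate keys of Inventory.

Attribute A never appears on the right-hand side of any dependency, so A must belong to every candidate key.
{A}⁺ = {A}, which is not all of the schema, so we must add further attributes.
{A, B, G}⁺: B→E adds E; EG→BH adds H; BEH→FG adds F → {A, B, E, F, G, H}. Minimal: {B, G}⁺ = {B, E, F, G, H}; {A, G}⁺ = {A, G}; {A, B}⁺ = {A, B, E} — none reach the full schema.
{A, B, H}⁺: B→E adds E; BEH→FG adds F, G → {A, B, E, F, G, H}. Minimal: {B, H}⁺ = {B, E, F, G, H}; {A, H}⁺ = {A, H}; {A, B}⁺ = {A, B, E} — none reach the full schema.
{A, E, G}⁺: EG→BH adds B, H; BEH→FG adds F → {A, B, E, F, G, H}. Minimal: {E, G}⁺ = {B, E, F, G, H}; {A, G}⁺ = {A, G}; {A, E}⁺ = {A, E} — none reach the full schema.
{A, F, G}⁺: FG→E adds E; EG→BH adds B, H → {A, B, E, F, G, H}. Minimal: {F, G}⁺ = {B, E, F, G, H}; {A, G}⁺ = {A, G}; {A, F}⁺ = {A, F} — none reach the full schema.
Any other superkey contains one of these as a subset, so there are no further candidate keys.

(A, B, G); (A, B, H); (A, E, G); (A, F, G)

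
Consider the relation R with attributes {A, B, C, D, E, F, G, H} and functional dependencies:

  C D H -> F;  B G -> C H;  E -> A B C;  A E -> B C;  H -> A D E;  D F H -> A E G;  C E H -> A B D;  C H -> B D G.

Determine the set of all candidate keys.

{H}, {B, G}, {E, G}

{H}⁺: H→ADE adds A, D, E; E→ABC adds B, C; CH→BDG adds G; CDH→F adds F → {A, B, C, D, E, F, G, H}.
{B, G}⁺: BG→CH adds C, H; H→ADE adds A, D, E; CDH→F adds F → {A, B, C, D, E, F, G, H}. Minimal: {G}⁺ = {G}; {B}⁺ = {B} — none reach the full schema.
{E, G}⁺: E→ABC adds A, B, C; BG→CH adds H; H→ADE adds D; CDH→F adds F → {A, B, C, D, E, F, G, H}. Minimal: {G}⁺ = {G}; {E}⁺ = {A, B, C, E} — none reach the full schema.
Any other superkey contains one of these as a subset, so there are no further candidate keys.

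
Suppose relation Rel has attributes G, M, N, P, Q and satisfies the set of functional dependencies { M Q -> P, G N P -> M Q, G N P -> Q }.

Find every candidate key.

Attributes G, N never appear on any right-hand side, so every candidate key must contain {G, N}.
{G, N}⁺ = {G, N}, which is not all of the schema, so we must add further attributes.
{G, N, P}⁺: GNP→MQ adds M, Q → {G, M, N, P, Q}.
{G, M, N, Q}⁺: MQ→P adds P → {G, M, N, P, Q}.

{G, N, P}; {G, M, N, Q}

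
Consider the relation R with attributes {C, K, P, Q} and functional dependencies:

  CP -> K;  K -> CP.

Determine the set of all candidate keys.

{K, Q}, {C, P, Q}

Attribute Q never appears on the right-hand side of any dependency, so Q must belong to every candidate key.
{Q}⁺ = {Q}, which is not all of the schema, so we must add further attributes.
{K, Q}⁺: K→CP adds C, P → {C, K, P, Q}. Minimal: {Q}⁺ = {Q}; {K}⁺ = {C, K, P} — none reach the full schema.
{C, P, Q}⁺: CP→K adds K → {C, K, P, Q}. Minimal: {P, Q}⁺ = {P, Q}; {C, Q}⁺ = {C, Q}; {C, P}⁺ = {C, K, P} — none reach the full schema.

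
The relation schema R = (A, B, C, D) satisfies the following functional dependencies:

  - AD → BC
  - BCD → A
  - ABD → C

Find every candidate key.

{A, D}; {B, C, D}

Attribute D never appears on the right-hand side of any dependency, so D must belong to every candidate key.
{D}⁺ = {D}, which is not all of the schema, so we must add further attributes.
{A, D}⁺: AD→BC adds B, C → {A, B, C, D}. Minimal: {D}⁺ = {D}; {A}⁺ = {A} — none reach the full schema.
{B, C, D}⁺: BCD→A adds A → {A, B, C, D}. Minimal: {C, D}⁺ = {C, D}; {B, D}⁺ = {B, D}; {B, C}⁺ = {B, C} — none reach the full schema.
Any other superkey contains one of these as a subset, so there are no further candidate keys.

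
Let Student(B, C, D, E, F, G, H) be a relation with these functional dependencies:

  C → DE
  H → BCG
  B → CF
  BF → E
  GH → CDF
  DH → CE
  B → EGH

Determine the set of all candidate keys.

{B}⁺: B→CF adds C, F; BF→E adds E; B→EGH adds G, H; C→DE adds D → {B, C, D, E, F, G, H}.
{H}⁺: H→BCG adds B, C, G; B→CF adds F; BF→E adds E; GH→CDF adds D → {B, C, D, E, F, G, H}.
Any other superkey contains one of these as a subset, so there are no further candidate keys.

B, H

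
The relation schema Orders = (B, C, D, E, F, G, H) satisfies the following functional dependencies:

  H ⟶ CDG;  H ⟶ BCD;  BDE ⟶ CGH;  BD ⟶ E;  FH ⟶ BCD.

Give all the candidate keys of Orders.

{F, H}, {B, D, F}

{F, H}⁺: H→CDG adds C, D, G; H→BCD adds B; BD→E adds E → {B, C, D, E, F, G, H}. Minimal: {H}⁺ = {B, C, D, E, G, H}; {F}⁺ = {F} — none reach the full schema.
{B, D, F}⁺: BD→E adds E; BDE→CGH adds C, G, H → {B, C, D, E, F, G, H}. Minimal: {D, F}⁺ = {D, F}; {B, F}⁺ = {B, F}; {B, D}⁺ = {B, C, D, E, G, H} — none reach the full schema.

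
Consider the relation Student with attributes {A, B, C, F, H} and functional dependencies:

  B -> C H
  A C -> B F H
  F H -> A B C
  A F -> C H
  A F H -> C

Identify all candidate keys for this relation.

{A, B}⁺: B→CH adds C, H; AC→BFH adds F → {A, B, C, F, H}.
{A, C}⁺: AC→BFH adds B, F, H → {A, B, C, F, H}.
{A, F}⁺: AF→CH adds C, H; AC→BFH adds B → {A, B, C, F, H}.
{B, F}⁺: B→CH adds C, H; FH→ABC adds A → {A, B, C, F, H}.
{F, H}⁺: FH→ABC adds A, B, C → {A, B, C, F, H}.
Any other superkey contains one of these as a subset, so there are no further candidate keys.

{A, B}, {A, C}, {A, F}, {B, F}, {F, H}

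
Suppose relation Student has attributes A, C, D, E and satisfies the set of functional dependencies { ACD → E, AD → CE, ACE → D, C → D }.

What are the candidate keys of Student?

Attribute A never appears on the right-hand side of any dependency, so A must belong to every candidate key.
{A}⁺ = {A}, which is not all of the schema, so we must add further attributes.
{A, C}⁺: C→D adds D; ACD→E adds E → {A, C, D, E}.
{A, D}⁺: AD→CE adds C, E → {A, C, D, E}.

AC, AD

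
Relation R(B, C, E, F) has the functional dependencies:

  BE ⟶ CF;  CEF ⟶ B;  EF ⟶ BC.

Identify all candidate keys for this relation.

{B, E}, {E, F}

Attribute E never appears on the right-hand side of any dependency, so E must belong to every candidate key.
{E}⁺ = {E}, which is not all of the schema, so we must add further attributes.
{B, E}⁺: BE→CF adds C, F → {B, C, E, F}.
{E, F}⁺: EF→BC adds B, C → {B, C, E, F}.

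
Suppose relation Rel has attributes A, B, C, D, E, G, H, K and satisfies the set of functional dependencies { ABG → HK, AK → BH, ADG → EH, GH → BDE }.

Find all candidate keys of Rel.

{A, B, C, G}, {A, C, D, G}, {A, C, G, H}, {A, C, G, K}

Attributes A, C, G never appear on any right-hand side, so every candidate key must contain {A, C, G}.
{A, C, G}⁺ = {A, C, G}, which is not all of the schema, so we must add further attributes.
{A, B, C, G}⁺: ABG→HK adds H, K; GH→BDE adds D, E → {A, B, C, D, E, G, H, K}. Minimal: {B, C, G}⁺ = {B, C, G}; {A, C, G}⁺ = {A, C, G}; {A, B, G}⁺ = {A, B, D, E, G, H, K}; … — none reach the full schema.
{A, C, D, G}⁺: ADG→EH adds E, H; GH→BDE adds B; ABG→HK adds K → {A, B, C, D, E, G, H, K}. Minimal: {C, D, G}⁺ = {C, D, G}; {A, D, G}⁺ = {A, B, D, E, G, H, K}; {A, C, G}⁺ = {A, C, G}; … — none reach the full schema.
{A, C, G, H}⁺: GH→BDE adds B, D, E; ABG→HK adds K → {A, B, C, D, E, G, H, K}. Minimal: {C, G, H}⁺ = {B, C, D, E, G, H}; {A, G, H}⁺ = {A, B, D, E, G, H, K}; {A, C, H}⁺ = {A, C, H}; … — none reach the full schema.
{A, C, G, K}⁺: AK→BH adds B, H; GH→BDE adds D, E → {A, B, C, D, E, G, H, K}. Minimal: {C, G, K}⁺ = {C, G, K}; {A, G, K}⁺ = {A, B, D, E, G, H, K}; {A, C, K}⁺ = {A, B, C, H, K}; … — none reach the full schema.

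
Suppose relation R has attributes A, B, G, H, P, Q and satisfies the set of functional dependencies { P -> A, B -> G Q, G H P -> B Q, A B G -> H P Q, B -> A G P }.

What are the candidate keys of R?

{B}⁺: B→GQ adds G, Q; B→AGP adds A, P; ABG→HPQ adds H → {A, B, G, H, P, Q}.
{G, H, P}⁺: P→A adds A; GHP→BQ adds B, Q → {A, B, G, H, P, Q}. Minimal: {H, P}⁺ = {A, H, P}; {G, P}⁺ = {A, G, P}; {G, H}⁺ = {G, H} — none reach the full schema.
Any other superkey contains one of these as a subset, so there are no further candidate keys.

{B}, {G, H, P}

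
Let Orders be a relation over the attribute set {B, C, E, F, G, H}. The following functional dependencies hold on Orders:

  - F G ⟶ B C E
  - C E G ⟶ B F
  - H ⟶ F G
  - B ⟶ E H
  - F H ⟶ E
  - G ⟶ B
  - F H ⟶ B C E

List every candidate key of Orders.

{B}⁺: B→EH adds E, H; H→FG adds F, G; FH→BCE adds C → {B, C, E, F, G, H}.
{G}⁺: G→B adds B; B→EH adds E, H; H→FG adds F; FH→BCE adds C → {B, C, E, F, G, H}.
{H}⁺: H→FG adds F, G; FH→E adds E; G→B adds B; FH→BCE adds C → {B, C, E, F, G, H}.
Any other superkey contains one of these as a subset, so there are no further candidate keys.

{B}, {G}, {H}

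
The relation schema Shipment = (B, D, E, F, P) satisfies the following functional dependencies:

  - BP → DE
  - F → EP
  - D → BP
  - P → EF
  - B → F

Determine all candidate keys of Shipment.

{B}⁺: B→F adds F; F→EP adds E, P; BP→DE adds D → {B, D, E, F, P}.
{D}⁺: D→BP adds B, P; P→EF adds E, F → {B, D, E, F, P}.

{B}, {D}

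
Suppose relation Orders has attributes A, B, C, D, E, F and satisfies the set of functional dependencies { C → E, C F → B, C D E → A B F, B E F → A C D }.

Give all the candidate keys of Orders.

(C, D), (C, F), (B, E, F)

{C, D}⁺: C→E adds E; CDE→ABF adds A, B, F → {A, B, C, D, E, F}.
{C, F}⁺: C→E adds E; CF→B adds B; BEF→ACD adds A, D → {A, B, C, D, E, F}.
{B, E, F}⁺: BEF→ACD adds A, C, D → {A, B, C, D, E, F}.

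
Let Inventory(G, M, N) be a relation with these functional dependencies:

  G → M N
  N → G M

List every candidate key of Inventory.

{G}; {N}

{G}⁺: G→MN adds M, N → {G, M, N}.
{N}⁺: N→GM adds G, M → {G, M, N}.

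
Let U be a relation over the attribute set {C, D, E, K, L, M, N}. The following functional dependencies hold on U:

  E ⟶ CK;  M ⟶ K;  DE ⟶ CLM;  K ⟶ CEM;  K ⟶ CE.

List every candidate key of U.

Attributes D, N never appear on any right-hand side, so every candidate key must contain {D, N}.
{D, N}⁺ = {D, N}, which is not all of the schema, so we must add further attributes.
{D, E, N}⁺: E→CK adds C, K; DE→CLM adds L, M → {C, D, E, K, L, M, N}. Minimal: {E, N}⁺ = {C, E, K, M, N}; {D, N}⁺ = {D, N}; {D, E}⁺ = {C, D, E, K, L, M} — none reach the full schema.
{D, K, N}⁺: K→CEM adds C, E, M; DE→CLM adds L → {C, D, E, K, L, M, N}. Minimal: {K, N}⁺ = {C, E, K, M, N}; {D, N}⁺ = {D, N}; {D, K}⁺ = {C, D, E, K, L, M} — none reach the full schema.
{D, M, N}⁺: M→K adds K; K→CEM adds C, E; DE→CLM adds L → {C, D, E, K, L, M, N}. Minimal: {M, N}⁺ = {C, E, K, M, N}; {D, N}⁺ = {D, N}; {D, M}⁺ = {C, D, E, K, L, M} — none reach the full schema.
Any other superkey contains one of these as a subset, so there are no further candidate keys.

{D, E, N}, {D, K, N}, {D, M, N}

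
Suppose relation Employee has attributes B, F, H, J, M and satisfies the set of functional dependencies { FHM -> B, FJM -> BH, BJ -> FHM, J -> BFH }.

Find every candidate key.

{J}

{J}⁺: J→BFH adds B, F, H; BJ→FHM adds M → {B, F, H, J, M}.
No other minimal superkey exists.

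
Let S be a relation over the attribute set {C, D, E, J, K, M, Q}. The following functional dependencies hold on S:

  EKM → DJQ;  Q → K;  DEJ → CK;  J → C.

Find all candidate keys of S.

(E, K, M); (E, M, Q); (D, E, J, M)

Attributes E, M never appear on any right-hand side, so every candidate key must contain {E, M}.
{E, M}⁺ = {E, M}, which is not all of the schema, so we must add further attributes.
{E, K, M}⁺: EKM→DJQ adds D, J, Q; DEJ→CK adds C → {C, D, E, J, K, M, Q}. Minimal: {K, M}⁺ = {K, M}; {E, M}⁺ = {E, M}; {E, K}⁺ = {E, K} — none reach the full schema.
{E, M, Q}⁺: Q→K adds K; EKM→DJQ adds D, J; DEJ→CK adds C → {C, D, E, J, K, M, Q}. Minimal: {M, Q}⁺ = {K, M, Q}; {E, Q}⁺ = {E, K, Q}; {E, M}⁺ = {E, M} — none reach the full schema.
{D, E, J, M}⁺: DEJ→CK adds C, K; EKM→DJQ adds Q → {C, D, E, J, K, M, Q}. Minimal: {E, J, M}⁺ = {C, E, J, M}; {D, J, M}⁺ = {C, D, J, M}; {D, E, M}⁺ = {D, E, M}; … — none reach the full schema.
Any other superkey contains one of these as a subset, so there are no further candidate keys.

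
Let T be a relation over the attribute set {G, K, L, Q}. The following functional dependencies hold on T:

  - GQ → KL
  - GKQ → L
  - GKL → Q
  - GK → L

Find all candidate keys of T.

GK, GQ

Attribute G never appears on the right-hand side of any dependency, so G must belong to every candidate key.
{G}⁺ = {G}, which is not all of the schema, so we must add further attributes.
{G, K}⁺: GK→L adds L; GKL→Q adds Q → {G, K, L, Q}. Minimal: {K}⁺ = {K}; {G}⁺ = {G} — none reach the full schema.
{G, Q}⁺: GQ→KL adds K, L → {G, K, L, Q}. Minimal: {Q}⁺ = {Q}; {G}⁺ = {G} — none reach the full schema.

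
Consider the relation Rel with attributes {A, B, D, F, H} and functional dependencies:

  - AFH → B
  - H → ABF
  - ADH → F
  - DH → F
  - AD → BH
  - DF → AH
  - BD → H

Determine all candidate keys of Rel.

(A, D); (B, D); (D, F); (D, H)

Attribute D never appears on the right-hand side of any dependency, so D must belong to every candidate key.
{D}⁺ = {D}, which is not all of the schema, so we must add further attributes.
{A, D}⁺: AD→BH adds B, H; H→ABF adds F → {A, B, D, F, H}.
{B, D}⁺: BD→H adds H; H→ABF adds A, F → {A, B, D, F, H}.
{D, F}⁺: DF→AH adds A, H; AFH→B adds B → {A, B, D, F, H}.
{D, H}⁺: H→ABF adds A, B, F → {A, B, D, F, H}.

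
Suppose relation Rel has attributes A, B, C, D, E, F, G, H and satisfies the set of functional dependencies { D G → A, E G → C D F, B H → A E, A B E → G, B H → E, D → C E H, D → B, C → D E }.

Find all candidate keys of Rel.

{C}⁺: C→DE adds D, E; D→CEH adds H; D→B adds B; BH→AE adds A; ABE→G adds G; EG→CDF adds F → {A, B, C, D, E, F, G, H}.
{D}⁺: D→CEH adds C, E, H; D→B adds B; BH→AE adds A; ABE→G adds G; EG→CDF adds F → {A, B, C, D, E, F, G, H}.
{B, H}⁺: BH→AE adds A, E; ABE→G adds G; EG→CDF adds C, D, F → {A, B, C, D, E, F, G, H}. Minimal: {H}⁺ = {H}; {B}⁺ = {B} — none reach the full schema.
{E, G}⁺: EG→CDF adds C, D, F; D→CEH adds H; D→B adds B; DG→A adds A → {A, B, C, D, E, F, G, H}. Minimal: {G}⁺ = {G}; {E}⁺ = {E} — none reach the full schema.
{A, B, E}⁺: ABE→G adds G; EG→CDF adds C, D, F; D→CEH adds H → {A, B, C, D, E, F, G, H}. Minimal: {B, E}⁺ = {B, E}; {A, E}⁺ = {A, E}; {A, B}⁺ = {A, B} — none reach the full schema.

{C}, {D}, {B, H}, {E, G}, {A, B, E}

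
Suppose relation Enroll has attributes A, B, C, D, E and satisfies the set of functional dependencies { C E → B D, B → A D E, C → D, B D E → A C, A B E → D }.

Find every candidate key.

{B}⁺: B→ADE adds A, D, E; BDE→AC adds C → {A, B, C, D, E}.
{C, E}⁺: CE→BD adds B, D; B→ADE adds A → {A, B, C, D, E}. Minimal: {E}⁺ = {E}; {C}⁺ = {C, D} — none reach the full schema.

B, CE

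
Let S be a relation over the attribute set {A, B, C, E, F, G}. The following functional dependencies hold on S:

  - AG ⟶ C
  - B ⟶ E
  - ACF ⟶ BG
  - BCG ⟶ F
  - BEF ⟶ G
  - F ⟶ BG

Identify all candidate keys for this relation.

AF, ABG

Attribute A never appears on the right-hand side of any dependency, so A must belong to every candidate key.
{A}⁺ = {A}, which is not all of the schema, so we must add further attributes.
{A, F}⁺: F→BG adds B, G; AG→C adds C; B→E adds E → {A, B, C, E, F, G}. Minimal: {F}⁺ = {B, E, F, G}; {A}⁺ = {A} — none reach the full schema.
{A, B, G}⁺: AG→C adds C; B→E adds E; BCG→F adds F → {A, B, C, E, F, G}. Minimal: {B, G}⁺ = {B, E, G}; {A, G}⁺ = {A, C, G}; {A, B}⁺ = {A, B, E} — none reach the full schema.
Any other superkey contains one of these as a subset, so there are no further candidate keys.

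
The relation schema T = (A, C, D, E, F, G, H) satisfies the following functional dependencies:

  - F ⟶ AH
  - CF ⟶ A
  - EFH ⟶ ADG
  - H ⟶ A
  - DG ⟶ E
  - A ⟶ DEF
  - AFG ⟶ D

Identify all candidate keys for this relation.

(A, C), (C, F), (C, H)

Attribute C never appears on the right-hand side of any dependency, so C must belong to every candidate key.
{C}⁺ = {C}, which is not all of the schema, so we must add further attributes.
{A, C}⁺: A→DEF adds D, E, F; F→AH adds H; EFH→ADG adds G → {A, C, D, E, F, G, H}. Minimal: {C}⁺ = {C}; {A}⁺ = {A, D, E, F, G, H} — none reach the full schema.
{C, F}⁺: F→AH adds A, H; A→DEF adds D, E; EFH→ADG adds G → {A, C, D, E, F, G, H}. Minimal: {F}⁺ = {A, D, E, F, G, H}; {C}⁺ = {C} — none reach the full schema.
{C, H}⁺: H→A adds A; A→DEF adds D, E, F; EFH→ADG adds G → {A, C, D, E, F, G, H}. Minimal: {H}⁺ = {A, D, E, F, G, H}; {C}⁺ = {C} — none reach the full schema.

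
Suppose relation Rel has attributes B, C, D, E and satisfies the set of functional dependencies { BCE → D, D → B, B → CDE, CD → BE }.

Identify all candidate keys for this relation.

(B), (D)

{B}⁺: B→CDE adds C, D, E → {B, C, D, E}.
{D}⁺: D→B adds B; B→CDE adds C, E → {B, C, D, E}.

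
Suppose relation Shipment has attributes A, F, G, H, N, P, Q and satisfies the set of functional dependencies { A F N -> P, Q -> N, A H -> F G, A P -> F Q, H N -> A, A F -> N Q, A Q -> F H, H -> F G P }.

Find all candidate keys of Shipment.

{A, F}⁺: AF→NQ adds N, Q; AQ→FH adds H; H→FGP adds G, P → {A, F, G, H, N, P, Q}. Minimal: {F}⁺ = {F}; {A}⁺ = {A} — none reach the full schema.
{A, H}⁺: AH→FG adds F, G; AF→NQ adds N, Q; H→FGP adds P → {A, F, G, H, N, P, Q}. Minimal: {H}⁺ = {F, G, H, P}; {A}⁺ = {A} — none reach the full schema.
{A, P}⁺: AP→FQ adds F, Q; AF→NQ adds N; AQ→FH adds H; H→FGP adds G → {A, F, G, H, N, P, Q}. Minimal: {P}⁺ = {P}; {A}⁺ = {A} — none reach the full schema.
{A, Q}⁺: Q→N adds N; AQ→FH adds F, H; H→FGP adds G, P → {A, F, G, H, N, P, Q}. Minimal: {Q}⁺ = {N, Q}; {A}⁺ = {A} — none reach the full schema.
{H, N}⁺: HN→A adds A; H→FGP adds F, G, P; AP→FQ adds Q → {A, F, G, H, N, P, Q}. Minimal: {N}⁺ = {N}; {H}⁺ = {F, G, H, P} — none reach the full schema.
{H, Q}⁺: Q→N adds N; HN→A adds A; AQ→FH adds F; H→FGP adds G, P → {A, F, G, H, N, P, Q}. Minimal: {Q}⁺ = {N, Q}; {H}⁺ = {F, G, H, P} — none reach the full schema.
Any other superkey contains one of these as a subset, so there are no further candidate keys.

AF, AH, AP, AQ, HN, HQ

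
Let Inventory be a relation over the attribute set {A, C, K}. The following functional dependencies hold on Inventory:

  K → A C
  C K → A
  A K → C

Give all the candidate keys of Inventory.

K

Attribute K never appears on the right-hand side of any dependency, so K must belong to every candidate key.
{K}⁺ = {A, C, K}, which is all of the schema, so {K} is the only candidate key.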